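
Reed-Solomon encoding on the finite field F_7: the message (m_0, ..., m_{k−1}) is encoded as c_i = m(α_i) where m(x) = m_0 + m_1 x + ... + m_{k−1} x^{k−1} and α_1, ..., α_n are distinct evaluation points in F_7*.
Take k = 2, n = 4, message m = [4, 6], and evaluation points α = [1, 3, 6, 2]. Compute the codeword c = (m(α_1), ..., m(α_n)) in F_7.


c = [3, 1, 5, 2]

Message polynomial: m(x) = 4 + 6·x (mod 7).
For each evaluation point α_i, compute m(α_i) mod 7:
  α_1 = 1: Horner steps 6 → 3, so m(1) = 3.
  α_2 = 3: Horner steps 6 → 1, so m(3) = 1.
  α_3 = 6: Horner steps 6 → 5, so m(6) = 5.
  α_4 = 2: Horner steps 6 → 2, so m(2) = 2.
Codeword c = [3, 1, 5, 2] ∈ F_7^4.


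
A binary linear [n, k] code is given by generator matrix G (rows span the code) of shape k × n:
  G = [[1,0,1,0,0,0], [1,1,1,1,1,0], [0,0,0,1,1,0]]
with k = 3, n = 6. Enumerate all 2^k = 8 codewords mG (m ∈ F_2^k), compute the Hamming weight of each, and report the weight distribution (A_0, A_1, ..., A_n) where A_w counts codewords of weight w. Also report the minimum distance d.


Weight distribution: A_0 = 1, A_1 = 1, A_2 = 2, A_3 = 2, A_4 = 1, A_5 = 1. Minimum distance d = 1.

Enumerate all 2^3 = 8 messages m ∈ F_2^3.
For each, compute codeword c = mG in F_2^6, then tally its weight.
  m = 000 → c = 000000, weight = 0.
  m = 100 → c = 101000, weight = 2.
  m = 010 → c = 111110, weight = 5.
  m = 110 → c = 010110, weight = 3.
  m = 001 → c = 000110, weight = 2.
  m = 101 → c = 101110, weight = 4.
  m = 011 → c = 111000, weight = 3.
  m = 111 → c = 010000, weight = 1.
Tally weights:
  weight 0: 1 codewords.
  weight 1: 1 codewords.
  weight 2: 2 codewords.
  weight 3: 2 codewords.
  weight 4: 1 codewords.
  weight 5: 1 codewords.
Minimum distance d = smallest w > 0 with A_w > 0 = 1.
Sanity: Σ A_w = 8 = 2^3 = 8 ✓.


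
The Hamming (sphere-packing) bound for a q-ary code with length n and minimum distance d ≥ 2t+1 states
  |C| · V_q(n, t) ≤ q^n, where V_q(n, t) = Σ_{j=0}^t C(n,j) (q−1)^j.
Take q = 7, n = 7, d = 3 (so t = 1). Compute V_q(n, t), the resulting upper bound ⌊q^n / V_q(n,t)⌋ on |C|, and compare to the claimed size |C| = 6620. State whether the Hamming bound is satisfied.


V_q(n, t) = 43, q^n = 823543, Hamming bound = 19152, |C| = 6620 ≤ bound (satisfied).

Step 1: Compute V_q(n, t) = Σ_{j=0}^1 C(n, j) (q−1)^j.
  j = 0: C(7,0)·(6)^0 = 1·1 = 1.
  j = 1: C(7,1)·(6)^1 = 7·6 = 42.
  V_q(n, t) = 1 + 42 = 43.
Step 2: q^n = 7^7 = 823543.
Step 3: Hamming bound ⌊q^n / V_q(n,t)⌋ = ⌊823543/43⌋ = 19152.
Step 4: Compare |C| = 6620 to 19152: satisfied.
The claimed |C| lies below the Hamming bound.


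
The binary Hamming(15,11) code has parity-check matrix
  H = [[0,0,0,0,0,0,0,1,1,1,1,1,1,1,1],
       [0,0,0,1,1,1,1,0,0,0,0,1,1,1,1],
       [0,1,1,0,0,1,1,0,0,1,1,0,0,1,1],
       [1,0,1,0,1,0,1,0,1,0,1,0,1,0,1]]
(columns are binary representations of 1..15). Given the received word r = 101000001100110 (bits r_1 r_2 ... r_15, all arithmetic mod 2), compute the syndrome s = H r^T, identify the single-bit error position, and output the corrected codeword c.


s = (0, 0, 1, 0)^T, error position = 2, corrected codeword c = 111000001100110

Compute s = H r^T mod 2 one row at a time:
  s_1 = 0 + 1 + 1 + 0 + 0 + 1 + 1 + 0 = 4 ≡ 0 (mod 2).
  s_2 = 0 + 0 + 0 + 0 + 0 + 1 + 1 + 0 = 2 ≡ 0 (mod 2).
  s_3 = 0 + 1 + 0 + 0 + 1 + 0 + 1 + 0 = 3 ≡ 1 (mod 2).
  s_4 = 1 + 1 + 0 + 0 + 1 + 0 + 1 + 0 = 4 ≡ 0 (mod 2).
s = (0, 0, 1, 0)^T — this equals column 2 of H (binary 0010), so error is at position 2.
Correct: flip bit 2 of r = 101000001100110 to get c = 111000001100110.


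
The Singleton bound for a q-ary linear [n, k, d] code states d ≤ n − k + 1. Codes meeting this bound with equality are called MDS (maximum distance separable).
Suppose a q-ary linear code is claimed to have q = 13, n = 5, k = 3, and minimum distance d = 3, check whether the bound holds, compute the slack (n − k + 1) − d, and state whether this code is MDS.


Singleton RHS = n − k + 1 = 3, slack = 0, bound satisfied, MDS.

Singleton bound: d ≤ n − k + 1.
Here n = 5, k = 3, so n − k + 1 = 3.
Given d = 3, check d ≤ 3: YES.
Slack = (n − k + 1) − d = 0.
The code is MDS (slack = 0).
Description: the claimed parameters are [5, 3, 3]_13; such a code would be MDS (meets Singleton bound).


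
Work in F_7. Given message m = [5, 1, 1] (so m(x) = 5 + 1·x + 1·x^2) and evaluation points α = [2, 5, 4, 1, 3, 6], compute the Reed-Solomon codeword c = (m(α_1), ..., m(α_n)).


c = [4, 0, 4, 0, 3, 5]

Message polynomial: m(x) = 5 + 1·x + 1·x^2 (mod 7).
For each evaluation point α_i, compute m(α_i) mod 7:
  α_1 = 2: Horner steps 1 → 3 → 4, so m(2) = 4.
  α_2 = 5: Horner steps 1 → 6 → 0, so m(5) = 0.
  α_3 = 4: Horner steps 1 → 5 → 4, so m(4) = 4.
  α_4 = 1: Horner steps 1 → 2 → 0, so m(1) = 0.
  α_5 = 3: Horner steps 1 → 4 → 3, so m(3) = 3.
  α_6 = 6: Horner steps 1 → 0 → 5, so m(6) = 5.
Codeword c = [4, 0, 4, 0, 3, 5] ∈ F_7^6.


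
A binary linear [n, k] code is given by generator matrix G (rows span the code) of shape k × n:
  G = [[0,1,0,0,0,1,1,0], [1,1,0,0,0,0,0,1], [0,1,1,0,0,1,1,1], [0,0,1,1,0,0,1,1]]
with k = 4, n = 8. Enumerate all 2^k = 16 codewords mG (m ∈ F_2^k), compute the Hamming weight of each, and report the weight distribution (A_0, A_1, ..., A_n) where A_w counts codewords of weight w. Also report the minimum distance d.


Weight distribution: A_0 = 1, A_2 = 2, A_3 = 4, A_4 = 5, A_5 = 4. Minimum distance d = 2.

Enumerate all 2^4 = 16 messages m ∈ F_2^4.
For each, compute codeword c = mG in F_2^8, then tally its weight.
  m = 0000 → c = 00000000, weight = 0.
  m = 1000 → c = 01000110, weight = 3.
  m = 0100 → c = 11000001, weight = 3.
  m = 1100 → c = 10000111, weight = 4.
  m = 0010 → c = 01100111, weight = 5.
  m = 1010 → c = 00100001, weight = 2.
  m = 0110 → c = 10100110, weight = 4.
  m = 1110 → c = 11100000, weight = 3.
  m = 0001 → c = 00110011, weight = 4.
  m = 1001 → c = 01110101, weight = 5.
  m = 0101 → c = 11110010, weight = 5.
  m = 1101 → c = 10110100, weight = 4.
  m = 0011 → c = 01010100, weight = 3.
  m = 1011 → c = 00010010, weight = 2.
  m = 0111 → c = 10010101, weight = 4.
  m = 1111 → c = 11010011, weight = 5.
Tally weights:
  weight 0: 1 codewords.
  weight 2: 2 codewords.
  weight 3: 4 codewords.
  weight 4: 5 codewords.
  weight 5: 4 codewords.
Minimum distance d = smallest w > 0 with A_w > 0 = 2.
Sanity: Σ A_w = 16 = 2^4 = 16 ✓.


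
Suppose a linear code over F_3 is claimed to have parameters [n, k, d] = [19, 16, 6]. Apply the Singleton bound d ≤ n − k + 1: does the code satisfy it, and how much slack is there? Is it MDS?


Singleton RHS = n − k + 1 = 4, slack = -2, bound violated (no such code; not MDS).

Singleton bound: d ≤ n − k + 1.
Here n = 19, k = 16, so n − k + 1 = 4.
Given d = 6, check d ≤ 4: NO.
Slack = (n − k + 1) − d = -2.
The slack is negative: d = 6 exceeds n − k + 1 = 4 by 2, so the Singleton bound is violated and no linear [19, 16, 6]_3 code can exist. In particular it is not MDS (MDS requires d = n − k + 1 exactly).
Description: the claimed parameters are [19, 16, 6]_3; such a code would be impossible (violates the Singleton bound).


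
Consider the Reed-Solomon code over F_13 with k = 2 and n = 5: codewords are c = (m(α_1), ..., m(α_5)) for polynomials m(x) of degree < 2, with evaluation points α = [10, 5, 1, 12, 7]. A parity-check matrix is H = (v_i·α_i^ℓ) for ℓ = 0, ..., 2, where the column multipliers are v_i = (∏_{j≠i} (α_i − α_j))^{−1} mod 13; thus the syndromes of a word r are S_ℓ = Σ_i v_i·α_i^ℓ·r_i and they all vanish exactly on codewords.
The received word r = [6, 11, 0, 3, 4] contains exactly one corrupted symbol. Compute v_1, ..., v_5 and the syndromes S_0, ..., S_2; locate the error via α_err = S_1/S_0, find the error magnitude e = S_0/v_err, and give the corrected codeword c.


S = (5, 12, 8), error at position 2, error magnitude e = 4, c = [6, 7, 0, 3, 4].

Step 1: column multipliers v_i = (∏_{j≠i}(α_i − α_j))^{−1} mod 13.
  i = 1 (α = 10): (10−5)(10−1)(10−12)(10−7) = 5·9·(−2)·3 = −270 ≡ 3, so v_1 = 3^{−1} = 9 (mod 13).
  i = 2 (α = 5): (5−10)(5−1)(5−12)(5−7) = (−5)·4·(−7)·(−2) = −280 ≡ 6, so v_2 = 6^{−1} = 11 (mod 13).
  i = 3 (α = 1): (1−10)(1−5)(1−12)(1−7) = (−9)·(−4)·(−11)·(−6) = 2376 ≡ 10, so v_3 = 10^{−1} = 4 (mod 13).
  i = 4 (α = 12): (12−10)(12−5)(12−1)(12−7) = 2·7·11·5 = 770 ≡ 3, so v_4 = 3^{−1} = 9 (mod 13).
  i = 5 (α = 7): (7−10)(7−5)(7−1)(7−12) = (−3)·2·6·(−5) = 180 ≡ 11, so v_5 = 11^{−1} = 6 (mod 13).
  v = [9, 11, 4, 9, 6].
Step 2: syndromes of r = [6, 11, 0, 3, 4] (all sums mod 13).
  S_0 = Σ v_i r_i = 9·6 + 11·11 + 4·0 + 9·3 + 6·4 = 226 ≡ 5.
  S_1 = Σ v_i α_i r_i = 9·10·6 + 11·5·11 + 4·1·0 + 9·12·3 + 6·7·4 = 1637 ≡ 12.
  α_i^2 mod 13 = [9, 12, 1, 1, 10].
  S_2 = Σ v_i α_i^2 r_i = 9·9·6 + 11·12·11 + 4·1·0 + 9·1·3 + 6·10·4 = 2205 ≡ 8.
  S = (5, 12, 8) ≠ 0, so r is not a codeword (an error is present).
Step 3: locate the error. For a single error e at position i, S_ℓ = v_i·e·α_i^ℓ, so α_err = S_1/S_0.
  S_0^{−1} = 5^{−1} = 8 (mod 13), so α_err = 12·8 = 96 ≡ 5 = α_2. Error position i = 2.
  Consistency check: S_2/S_1 = 8·12 = 96 ≡ 5 = α_err ✓ (single-error assumption holds).
Step 4: error magnitude e = S_0/v_2 = S_0·∏_{j≠2}(α_2 − α_j) = 5·6 = 30 ≡ 4 (mod 13).
Step 5: correct position 2: c_2 = r_2 − e = 11 − 4 ≡ 7 (mod 13). Hence c = [6, 7, 0, 3, 4].
  Check: interpolating c through the α_i gives m(x) = 8 + 5·x (degree < 2) with m(α_i) = c_i for every i, so c is indeed a codeword.


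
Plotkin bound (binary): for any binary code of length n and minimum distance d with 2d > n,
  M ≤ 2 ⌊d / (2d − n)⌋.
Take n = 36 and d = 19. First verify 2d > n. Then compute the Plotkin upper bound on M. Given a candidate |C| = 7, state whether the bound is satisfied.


Plotkin bound M ≤ 18; given |C| = 7 ≤ bound (satisfied).

Check applicability: 2d = 38, n = 36.
2d − n = 2 > 0, so Plotkin applies.
Compute d/(2d−n) = 19/2 ≈ 9.5000.
⌊d/(2d−n)⌋ = 9.
Plotkin bound: M ≤ 2·9 = 18.
Given |C| = 7, check: satisfied.
This |C| is below the Plotkin bound.


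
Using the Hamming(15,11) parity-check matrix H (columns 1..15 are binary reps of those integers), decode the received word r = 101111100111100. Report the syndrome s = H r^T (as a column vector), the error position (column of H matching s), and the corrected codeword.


s = (0, 0, 1, 0)^T, error position = 2, corrected codeword c = 111111100111100

Compute s = H r^T mod 2 one row at a time:
  s_1 = 0 + 0 + 1 + 1 + 1 + 1 + 0 + 0 = 4 ≡ 0 (mod 2).
  s_2 = 1 + 1 + 1 + 1 + 1 + 1 + 0 + 0 = 6 ≡ 0 (mod 2).
  s_3 = 0 + 1 + 1 + 1 + 1 + 1 + 0 + 0 = 5 ≡ 1 (mod 2).
  s_4 = 1 + 1 + 1 + 1 + 0 + 1 + 1 + 0 = 6 ≡ 0 (mod 2).
s = (0, 0, 1, 0)^T — this equals column 2 of H (binary 0010), so error is at position 2.
Correct: flip bit 2 of r = 101111100111100 to get c = 111111100111100.


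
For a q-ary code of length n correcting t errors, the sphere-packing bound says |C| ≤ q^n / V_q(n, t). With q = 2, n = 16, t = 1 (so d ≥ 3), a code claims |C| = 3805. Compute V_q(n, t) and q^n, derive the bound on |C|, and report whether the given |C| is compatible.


V_q(n, t) = 17, q^n = 65536, Hamming bound = 3855, |C| = 3805 ≤ bound (satisfied).

Step 1: Compute V_q(n, t) = Σ_{j=0}^1 C(n, j) (q−1)^j.
  j = 0: C(16,0)·(1)^0 = 1·1 = 1.
  j = 1: C(16,1)·(1)^1 = 16·1 = 16.
  V_q(n, t) = 1 + 16 = 17.
Step 2: q^n = 2^16 = 65536.
Step 3: Hamming bound ⌊q^n / V_q(n,t)⌋ = ⌊65536/17⌋ = 3855.
Step 4: Compare |C| = 3805 to 3855: satisfied.
The claimed |C| lies below the Hamming bound.


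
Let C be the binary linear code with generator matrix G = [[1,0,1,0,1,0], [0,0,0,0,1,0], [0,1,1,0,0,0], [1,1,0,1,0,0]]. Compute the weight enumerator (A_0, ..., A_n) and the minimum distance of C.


Weight distribution: A_0 = 1, A_1 = 2, A_2 = 4, A_3 = 6, A_4 = 3. Minimum distance d = 1.

Enumerate all 2^4 = 16 messages m ∈ F_2^4.
For each, compute codeword c = mG in F_2^6, then tally its weight.
  m = 0000 → c = 000000, weight = 0.
  m = 1000 → c = 101010, weight = 3.
  m = 0100 → c = 000010, weight = 1.
  m = 1100 → c = 101000, weight = 2.
  m = 0010 → c = 011000, weight = 2.
  m = 1010 → c = 110010, weight = 3.
  m = 0110 → c = 011010, weight = 3.
  m = 1110 → c = 110000, weight = 2.
  m = 0001 → c = 110100, weight = 3.
  m = 1001 → c = 011110, weight = 4.
  m = 0101 → c = 110110, weight = 4.
  m = 1101 → c = 011100, weight = 3.
  m = 0011 → c = 101100, weight = 3.
  m = 1011 → c = 000110, weight = 2.
  m = 0111 → c = 101110, weight = 4.
  m = 1111 → c = 000100, weight = 1.
Tally weights:
  weight 0: 1 codewords.
  weight 1: 2 codewords.
  weight 2: 4 codewords.
  weight 3: 6 codewords.
  weight 4: 3 codewords.
Minimum distance d = smallest w > 0 with A_w > 0 = 1.
Sanity: Σ A_w = 16 = 2^4 = 16 ✓.


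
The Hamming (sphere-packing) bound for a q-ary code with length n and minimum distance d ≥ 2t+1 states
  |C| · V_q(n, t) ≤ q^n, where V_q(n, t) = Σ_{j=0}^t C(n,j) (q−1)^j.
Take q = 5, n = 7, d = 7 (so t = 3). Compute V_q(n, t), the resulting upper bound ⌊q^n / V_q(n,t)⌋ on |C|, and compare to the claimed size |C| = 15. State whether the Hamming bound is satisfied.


V_q(n, t) = 2605, q^n = 78125, Hamming bound = 29, |C| = 15 ≤ bound (satisfied).

Step 1: Compute V_q(n, t) = Σ_{j=0}^3 C(n, j) (q−1)^j.
  j = 0: C(7,0)·(4)^0 = 1·1 = 1.
  j = 1: C(7,1)·(4)^1 = 7·4 = 28.
  j = 2: C(7,2)·(4)^2 = 21·16 = 336.
  j = 3: C(7,3)·(4)^3 = 35·64 = 2240.
  V_q(n, t) = 1 + 28 + 336 + 2240 = 2605.
Step 2: q^n = 5^7 = 78125.
Step 3: Hamming bound ⌊q^n / V_q(n,t)⌋ = ⌊78125/2605⌋ = 29.
Step 4: Compare |C| = 15 to 29: satisfied.
The claimed |C| lies below the Hamming bound.


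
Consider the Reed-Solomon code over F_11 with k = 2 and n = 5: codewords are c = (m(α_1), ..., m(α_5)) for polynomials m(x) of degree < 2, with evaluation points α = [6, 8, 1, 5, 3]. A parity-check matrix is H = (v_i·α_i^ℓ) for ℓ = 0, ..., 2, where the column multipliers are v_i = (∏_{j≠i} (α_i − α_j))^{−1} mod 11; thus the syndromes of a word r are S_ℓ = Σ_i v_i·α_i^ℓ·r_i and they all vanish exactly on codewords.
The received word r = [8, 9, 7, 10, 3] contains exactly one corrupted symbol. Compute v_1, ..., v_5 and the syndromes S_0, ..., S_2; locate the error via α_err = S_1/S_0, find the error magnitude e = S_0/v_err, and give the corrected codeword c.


S = (5, 7, 1), error at position 2, error magnitude e = 5, c = [8, 4, 7, 10, 3].

Step 1: column multipliers v_i = (∏_{j≠i}(α_i − α_j))^{−1} mod 11.
  i = 1 (α = 6): (6−8)(6−1)(6−5)(6−3) = (−2)·5·1·3 = −30 ≡ 3, so v_1 = 3^{−1} = 4 (mod 11).
  i = 2 (α = 8): (8−6)(8−1)(8−5)(8−3) = 2·7·3·5 = 210 ≡ 1, so v_2 = 1^{−1} = 1 (mod 11).
  i = 3 (α = 1): (1−6)(1−8)(1−5)(1−3) = (−5)·(−7)·(−4)·(−2) = 280 ≡ 5, so v_3 = 5^{−1} = 9 (mod 11).
  i = 4 (α = 5): (5−6)(5−8)(5−1)(5−3) = (−1)·(−3)·4·2 = 24 ≡ 2, so v_4 = 2^{−1} = 6 (mod 11).
  i = 5 (α = 3): (3−6)(3−8)(3−1)(3−5) = (−3)·(−5)·2·(−2) = −60 ≡ 6, so v_5 = 6^{−1} = 2 (mod 11).
  v = [4, 1, 9, 6, 2].
Step 2: syndromes of r = [8, 9, 7, 10, 3] (all sums mod 11).
  S_0 = Σ v_i r_i = 4·8 + 1·9 + 9·7 + 6·10 + 2·3 = 170 ≡ 5.
  S_1 = Σ v_i α_i r_i = 4·6·8 + 1·8·9 + 9·1·7 + 6·5·10 + 2·3·3 = 645 ≡ 7.
  α_i^2 mod 11 = [3, 9, 1, 3, 9].
  S_2 = Σ v_i α_i^2 r_i = 4·3·8 + 1·9·9 + 9·1·7 + 6·3·10 + 2·9·3 = 474 ≡ 1.
  S = (5, 7, 1) ≠ 0, so r is not a codeword (an error is present).
Step 3: locate the error. For a single error e at position i, S_ℓ = v_i·e·α_i^ℓ, so α_err = S_1/S_0.
  S_0^{−1} = 5^{−1} = 9 (mod 11), so α_err = 7·9 = 63 ≡ 8 = α_2. Error position i = 2.
  Consistency check: S_2/S_1 = 1·8 = 8 ≡ 8 = α_err ✓ (single-error assumption holds).
Step 4: error magnitude e = S_0/v_2 = S_0·∏_{j≠2}(α_2 − α_j) = 5·1 = 5 ≡ 5 (mod 11).
Step 5: correct position 2: c_2 = r_2 − e = 9 − 5 ≡ 4 (mod 11). Hence c = [8, 4, 7, 10, 3].
  Check: interpolating c through the α_i gives m(x) = 9 + 9·x (degree < 2) with m(α_i) = c_i for every i, so c is indeed a codeword.


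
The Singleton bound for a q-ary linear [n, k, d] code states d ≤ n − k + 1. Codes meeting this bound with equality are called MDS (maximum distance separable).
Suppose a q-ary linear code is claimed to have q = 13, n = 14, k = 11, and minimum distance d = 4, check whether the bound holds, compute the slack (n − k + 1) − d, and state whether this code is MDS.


Singleton RHS = n − k + 1 = 4, slack = 0, bound satisfied, MDS.

Singleton bound: d ≤ n − k + 1.
Here n = 14, k = 11, so n − k + 1 = 4.
Given d = 4, check d ≤ 4: YES.
Slack = (n − k + 1) − d = 0.
The code is MDS (slack = 0).
Description: the claimed parameters are [14, 11, 4]_13; such a code would be MDS (meets Singleton bound).


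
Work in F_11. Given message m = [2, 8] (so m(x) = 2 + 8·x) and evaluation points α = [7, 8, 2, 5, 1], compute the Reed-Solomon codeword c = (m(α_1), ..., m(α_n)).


c = [3, 0, 7, 9, 10]

Message polynomial: m(x) = 2 + 8·x (mod 11).
For each evaluation point α_i, compute m(α_i) mod 11:
  α_1 = 7: Horner steps 8 → 3, so m(7) = 3.
  α_2 = 8: Horner steps 8 → 0, so m(8) = 0.
  α_3 = 2: Horner steps 8 → 7, so m(2) = 7.
  α_4 = 5: Horner steps 8 → 9, so m(5) = 9.
  α_5 = 1: Horner steps 8 → 10, so m(1) = 10.
Codeword c = [3, 0, 7, 9, 10] ∈ F_11^5.


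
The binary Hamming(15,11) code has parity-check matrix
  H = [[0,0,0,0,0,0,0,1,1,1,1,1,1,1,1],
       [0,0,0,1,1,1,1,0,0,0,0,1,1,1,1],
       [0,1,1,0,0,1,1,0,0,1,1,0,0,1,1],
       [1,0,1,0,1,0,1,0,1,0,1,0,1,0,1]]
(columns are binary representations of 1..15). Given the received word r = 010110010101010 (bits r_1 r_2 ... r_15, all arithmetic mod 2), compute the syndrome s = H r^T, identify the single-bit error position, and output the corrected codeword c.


s = (0, 0, 1, 1)^T, error position = 3, corrected codeword c = 011110010101010

Compute s = H r^T mod 2 one row at a time:
  s_1 = 1 + 0 + 1 + 0 + 1 + 0 + 1 + 0 = 4 ≡ 0 (mod 2).
  s_2 = 1 + 1 + 0 + 0 + 1 + 0 + 1 + 0 = 4 ≡ 0 (mod 2).
  s_3 = 1 + 0 + 0 + 0 + 1 + 0 + 1 + 0 = 3 ≡ 1 (mod 2).
  s_4 = 0 + 0 + 1 + 0 + 0 + 0 + 0 + 0 = 1 ≡ 1 (mod 2).
s = (0, 0, 1, 1)^T — this equals column 3 of H (binary 0011), so error is at position 3.
Correct: flip bit 3 of r = 010110010101010 to get c = 011110010101010.


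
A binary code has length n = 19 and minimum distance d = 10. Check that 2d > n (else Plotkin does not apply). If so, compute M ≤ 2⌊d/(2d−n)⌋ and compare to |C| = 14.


Plotkin bound M ≤ 20; given |C| = 14 ≤ bound (satisfied).

Check applicability: 2d = 20, n = 19.
2d − n = 1 > 0, so Plotkin applies.
Compute d/(2d−n) = 10/1 ≈ 10.0000.
⌊d/(2d−n)⌋ = 10.
Plotkin bound: M ≤ 2·10 = 20.
Given |C| = 14, check: satisfied.
This |C| is below the Plotkin bound.


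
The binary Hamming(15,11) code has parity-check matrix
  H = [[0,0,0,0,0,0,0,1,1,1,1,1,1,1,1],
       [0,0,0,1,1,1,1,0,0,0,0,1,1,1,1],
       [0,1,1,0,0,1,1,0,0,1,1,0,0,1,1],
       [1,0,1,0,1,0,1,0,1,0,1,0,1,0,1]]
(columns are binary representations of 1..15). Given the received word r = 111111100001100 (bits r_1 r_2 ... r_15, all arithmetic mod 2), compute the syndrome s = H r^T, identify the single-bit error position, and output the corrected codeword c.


s = (0, 0, 0, 1)^T, error position = 1, corrected codeword c = 011111100001100

Compute s = H r^T mod 2 one row at a time:
  s_1 = 0 + 0 + 0 + 0 + 1 + 1 + 0 + 0 = 2 ≡ 0 (mod 2).
  s_2 = 1 + 1 + 1 + 1 + 1 + 1 + 0 + 0 = 6 ≡ 0 (mod 2).
  s_3 = 1 + 1 + 1 + 1 + 0 + 0 + 0 + 0 = 4 ≡ 0 (mod 2).
  s_4 = 1 + 1 + 1 + 1 + 0 + 0 + 1 + 0 = 5 ≡ 1 (mod 2).
s = (0, 0, 0, 1)^T — this equals column 1 of H (binary 0001), so error is at position 1.
Correct: flip bit 1 of r = 111111100001100 to get c = 011111100001100.


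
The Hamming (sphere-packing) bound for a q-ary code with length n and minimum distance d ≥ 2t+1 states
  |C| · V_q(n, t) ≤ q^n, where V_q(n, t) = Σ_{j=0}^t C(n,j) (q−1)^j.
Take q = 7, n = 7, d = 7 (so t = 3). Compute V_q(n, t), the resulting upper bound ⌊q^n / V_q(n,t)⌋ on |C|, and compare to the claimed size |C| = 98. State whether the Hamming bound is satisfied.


V_q(n, t) = 8359, q^n = 823543, Hamming bound = 98, |C| = 98 ≤ bound (satisfied).

Step 1: Compute V_q(n, t) = Σ_{j=0}^3 C(n, j) (q−1)^j.
  j = 0: C(7,0)·(6)^0 = 1·1 = 1.
  j = 1: C(7,1)·(6)^1 = 7·6 = 42.
  j = 2: C(7,2)·(6)^2 = 21·36 = 756.
  j = 3: C(7,3)·(6)^3 = 35·216 = 7560.
  V_q(n, t) = 1 + 42 + 756 + 7560 = 8359.
Step 2: q^n = 7^7 = 823543.
Step 3: Hamming bound ⌊q^n / V_q(n,t)⌋ = ⌊823543/8359⌋ = 98.
Step 4: Compare |C| = 98 to 98: satisfied.
The claimed |C| lies at the Hamming bound (tight).


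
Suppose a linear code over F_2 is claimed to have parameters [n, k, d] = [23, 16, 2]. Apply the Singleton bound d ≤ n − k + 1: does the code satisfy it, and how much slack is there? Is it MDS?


Singleton RHS = n − k + 1 = 8, slack = 6, bound satisfied, not MDS.

Singleton bound: d ≤ n − k + 1.
Here n = 23, k = 16, so n − k + 1 = 8.
Given d = 2, check d ≤ 8: YES.
Slack = (n − k + 1) − d = 6.
The code is NOT MDS (slack = 6 > 0).
Description: the claimed parameters are [23, 16, 2]_2; such a code would be non-MDS.


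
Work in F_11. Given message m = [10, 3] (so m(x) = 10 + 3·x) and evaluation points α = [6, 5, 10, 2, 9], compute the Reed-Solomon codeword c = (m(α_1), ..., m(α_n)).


c = [6, 3, 7, 5, 4]

Message polynomial: m(x) = 10 + 3·x (mod 11).
For each evaluation point α_i, compute m(α_i) mod 11:
  α_1 = 6: Horner steps 3 → 6, so m(6) = 6.
  α_2 = 5: Horner steps 3 → 3, so m(5) = 3.
  α_3 = 10: Horner steps 3 → 7, so m(10) = 7.
  α_4 = 2: Horner steps 3 → 5, so m(2) = 5.
  α_5 = 9: Horner steps 3 → 4, so m(9) = 4.
Codeword c = [6, 3, 7, 5, 4] ∈ F_11^5.


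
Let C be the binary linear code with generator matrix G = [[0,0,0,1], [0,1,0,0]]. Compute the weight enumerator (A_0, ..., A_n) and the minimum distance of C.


Weight distribution: A_0 = 1, A_1 = 2, A_2 = 1. Minimum distance d = 1.

Enumerate all 2^2 = 4 messages m ∈ F_2^2.
For each, compute codeword c = mG in F_2^4, then tally its weight.
  m = 00 → c = 0000, weight = 0.
  m = 10 → c = 0001, weight = 1.
  m = 01 → c = 0100, weight = 1.
  m = 11 → c = 0101, weight = 2.
Tally weights:
  weight 0: 1 codewords.
  weight 1: 2 codewords.
  weight 2: 1 codewords.
Minimum distance d = smallest w > 0 with A_w > 0 = 1.
Sanity: Σ A_w = 4 = 2^2 = 4 ✓.


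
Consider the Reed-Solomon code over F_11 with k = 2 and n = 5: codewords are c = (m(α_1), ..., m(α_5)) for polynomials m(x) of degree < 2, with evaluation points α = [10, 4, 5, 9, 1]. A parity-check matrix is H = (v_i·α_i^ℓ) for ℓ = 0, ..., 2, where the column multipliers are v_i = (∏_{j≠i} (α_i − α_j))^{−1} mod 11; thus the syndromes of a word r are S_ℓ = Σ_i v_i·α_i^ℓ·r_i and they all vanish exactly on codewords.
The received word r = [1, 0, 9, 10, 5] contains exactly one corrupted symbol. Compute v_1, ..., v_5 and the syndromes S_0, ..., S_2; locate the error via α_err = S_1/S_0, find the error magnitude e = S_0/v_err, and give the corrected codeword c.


S = (6, 8, 7), error at position 3, error magnitude e = 7, c = [1, 0, 2, 10, 5].

Step 1: column multipliers v_i = (∏_{j≠i}(α_i − α_j))^{−1} mod 11.
  i = 1 (α = 10): (10−4)(10−5)(10−9)(10−1) = 6·5·1·9 = 270 ≡ 6, so v_1 = 6^{−1} = 2 (mod 11).
  i = 2 (α = 4): (4−10)(4−5)(4−9)(4−1) = (−6)·(−1)·(−5)·3 = −90 ≡ 9, so v_2 = 9^{−1} = 5 (mod 11).
  i = 3 (α = 5): (5−10)(5−4)(5−9)(5−1) = (−5)·1·(−4)·4 = 80 ≡ 3, so v_3 = 3^{−1} = 4 (mod 11).
  i = 4 (α = 9): (9−10)(9−4)(9−5)(9−1) = (−1)·5·4·8 = −160 ≡ 5, so v_4 = 5^{−1} = 9 (mod 11).
  i = 5 (α = 1): (1−10)(1−4)(1−5)(1−9) = (−9)·(−3)·(−4)·(−8) = 864 ≡ 6, so v_5 = 6^{−1} = 2 (mod 11).
  v = [2, 5, 4, 9, 2].
Step 2: syndromes of r = [1, 0, 9, 10, 5] (all sums mod 11).
  S_0 = Σ v_i r_i = 2·1 + 5·0 + 4·9 + 9·10 + 2·5 = 138 ≡ 6.
  S_1 = Σ v_i α_i r_i = 2·10·1 + 5·4·0 + 4·5·9 + 9·9·10 + 2·1·5 = 1020 ≡ 8.
  α_i^2 mod 11 = [1, 5, 3, 4, 1].
  S_2 = Σ v_i α_i^2 r_i = 2·1·1 + 5·5·0 + 4·3·9 + 9·4·10 + 2·1·5 = 480 ≡ 7.
  S = (6, 8, 7) ≠ 0, so r is not a codeword (an error is present).
Step 3: locate the error. For a single error e at position i, S_ℓ = v_i·e·α_i^ℓ, so α_err = S_1/S_0.
  S_0^{−1} = 6^{−1} = 2 (mod 11), so α_err = 8·2 = 16 ≡ 5 = α_3. Error position i = 3.
  Consistency check: S_2/S_1 = 7·7 = 49 ≡ 5 = α_err ✓ (single-error assumption holds).
Step 4: error magnitude e = S_0/v_3 = S_0·∏_{j≠3}(α_3 − α_j) = 6·3 = 18 ≡ 7 (mod 11).
Step 5: correct position 3: c_3 = r_3 − e = 9 − 7 ≡ 2 (mod 11). Hence c = [1, 0, 2, 10, 5].
  Check: interpolating c through the α_i gives m(x) = 3 + 2·x (degree < 2) with m(α_i) = c_i for every i, so c is indeed a codeword.


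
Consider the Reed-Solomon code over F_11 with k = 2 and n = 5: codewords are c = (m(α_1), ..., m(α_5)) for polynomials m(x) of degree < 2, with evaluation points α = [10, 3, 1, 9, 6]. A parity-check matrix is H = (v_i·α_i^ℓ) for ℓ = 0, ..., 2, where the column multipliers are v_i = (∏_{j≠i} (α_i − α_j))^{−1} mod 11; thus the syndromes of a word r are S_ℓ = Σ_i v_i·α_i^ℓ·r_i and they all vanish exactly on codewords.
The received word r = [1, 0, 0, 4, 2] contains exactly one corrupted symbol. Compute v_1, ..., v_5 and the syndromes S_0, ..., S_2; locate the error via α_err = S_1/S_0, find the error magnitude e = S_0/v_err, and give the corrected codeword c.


S = (1, 1, 1), error at position 3, error magnitude e = 5, c = [1, 0, 6, 4, 2].

Step 1: column multipliers v_i = (∏_{j≠i}(α_i − α_j))^{−1} mod 11.
  i = 1 (α = 10): (10−3)(10−1)(10−9)(10−6) = 7·9·1·4 = 252 ≡ 10, so v_1 = 10^{−1} = 10 (mod 11).
  i = 2 (α = 3): (3−10)(3−1)(3−9)(3−6) = (−7)·2·(−6)·(−3) = −252 ≡ 1, so v_2 = 1^{−1} = 1 (mod 11).
  i = 3 (α = 1): (1−10)(1−3)(1−9)(1−6) = (−9)·(−2)·(−8)·(−5) = 720 ≡ 5, so v_3 = 5^{−1} = 9 (mod 11).
  i = 4 (α = 9): (9−10)(9−3)(9−1)(9−6) = (−1)·6·8·3 = −144 ≡ 10, so v_4 = 10^{−1} = 10 (mod 11).
  i = 5 (α = 6): (6−10)(6−3)(6−1)(6−9) = (−4)·3·5·(−3) = 180 ≡ 4, so v_5 = 4^{−1} = 3 (mod 11).
  v = [10, 1, 9, 10, 3].
Step 2: syndromes of r = [1, 0, 0, 4, 2] (all sums mod 11).
  S_0 = Σ v_i r_i = 10·1 + 1·0 + 9·0 + 10·4 + 3·2 = 56 ≡ 1.
  S_1 = Σ v_i α_i r_i = 10·10·1 + 1·3·0 + 9·1·0 + 10·9·4 + 3·6·2 = 496 ≡ 1.
  α_i^2 mod 11 = [1, 9, 1, 4, 3].
  S_2 = Σ v_i α_i^2 r_i = 10·1·1 + 1·9·0 + 9·1·0 + 10·4·4 + 3·3·2 = 188 ≡ 1.
  S = (1, 1, 1) ≠ 0, so r is not a codeword (an error is present).
Step 3: locate the error. For a single error e at position i, S_ℓ = v_i·e·α_i^ℓ, so α_err = S_1/S_0.
  S_0^{−1} = 1^{−1} = 1 (mod 11), so α_err = 1·1 = 1 ≡ 1 = α_3. Error position i = 3.
  Consistency check: S_2/S_1 = 1·1 = 1 ≡ 1 = α_err ✓ (single-error assumption holds).
Step 4: error magnitude e = S_0/v_3 = S_0·∏_{j≠3}(α_3 − α_j) = 1·5 = 5 ≡ 5 (mod 11).
Step 5: correct position 3: c_3 = r_3 − e = 0 − 5 ≡ 6 (mod 11). Hence c = [1, 0, 6, 4, 2].
  Check: interpolating c through the α_i gives m(x) = 9 + 8·x (degree < 2) with m(α_i) = c_i for every i, so c is indeed a codeword.


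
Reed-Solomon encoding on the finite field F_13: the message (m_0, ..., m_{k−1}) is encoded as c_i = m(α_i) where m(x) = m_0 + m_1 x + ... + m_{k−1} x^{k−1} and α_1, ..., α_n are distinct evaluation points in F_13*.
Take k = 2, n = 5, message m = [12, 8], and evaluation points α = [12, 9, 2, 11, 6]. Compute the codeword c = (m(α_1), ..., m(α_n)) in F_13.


c = [4, 6, 2, 9, 8]

Message polynomial: m(x) = 12 + 8·x (mod 13).
For each evaluation point α_i, compute m(α_i) mod 13:
  α_1 = 12: Horner steps 8 → 4, so m(12) = 4.
  α_2 = 9: Horner steps 8 → 6, so m(9) = 6.
  α_3 = 2: Horner steps 8 → 2, so m(2) = 2.
  α_4 = 11: Horner steps 8 → 9, so m(11) = 9.
  α_5 = 6: Horner steps 8 → 8, so m(6) = 8.
Codeword c = [4, 6, 2, 9, 8] ∈ F_13^5.


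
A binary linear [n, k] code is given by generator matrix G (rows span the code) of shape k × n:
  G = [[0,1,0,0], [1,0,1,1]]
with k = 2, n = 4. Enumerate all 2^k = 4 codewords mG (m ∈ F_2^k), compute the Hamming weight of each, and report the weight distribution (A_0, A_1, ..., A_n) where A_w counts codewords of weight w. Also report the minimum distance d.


Weight distribution: A_0 = 1, A_1 = 1, A_3 = 1, A_4 = 1. Minimum distance d = 1.

Enumerate all 2^2 = 4 messages m ∈ F_2^2.
For each, compute codeword c = mG in F_2^4, then tally its weight.
  m = 00 → c = 0000, weight = 0.
  m = 10 → c = 0100, weight = 1.
  m = 01 → c = 1011, weight = 3.
  m = 11 → c = 1111, weight = 4.
Tally weights:
  weight 0: 1 codewords.
  weight 1: 1 codewords.
  weight 3: 1 codewords.
  weight 4: 1 codewords.
Minimum distance d = smallest w > 0 with A_w > 0 = 1.
Sanity: Σ A_w = 4 = 2^2 = 4 ✓.


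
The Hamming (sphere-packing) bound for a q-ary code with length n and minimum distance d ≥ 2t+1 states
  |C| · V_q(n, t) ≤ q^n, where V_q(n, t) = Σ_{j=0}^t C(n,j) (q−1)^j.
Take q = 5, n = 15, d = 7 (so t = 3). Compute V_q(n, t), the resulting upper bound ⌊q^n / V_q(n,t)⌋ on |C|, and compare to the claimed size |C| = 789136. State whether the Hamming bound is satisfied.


V_q(n, t) = 30861, q^n = 30517578125, Hamming bound = 988871, |C| = 789136 ≤ bound (satisfied).

Step 1: Compute V_q(n, t) = Σ_{j=0}^3 C(n, j) (q−1)^j.
  j = 0: C(15,0)·(4)^0 = 1·1 = 1.
  j = 1: C(15,1)·(4)^1 = 15·4 = 60.
  j = 2: C(15,2)·(4)^2 = 105·16 = 1680.
  j = 3: C(15,3)·(4)^3 = 455·64 = 29120.
  V_q(n, t) = 1 + 60 + 1680 + 29120 = 30861.
Step 2: q^n = 5^15 = 30517578125.
Step 3: Hamming bound ⌊q^n / V_q(n,t)⌋ = ⌊30517578125/30861⌋ = 988871.
Step 4: Compare |C| = 789136 to 988871: satisfied.
The claimed |C| lies below the Hamming bound.


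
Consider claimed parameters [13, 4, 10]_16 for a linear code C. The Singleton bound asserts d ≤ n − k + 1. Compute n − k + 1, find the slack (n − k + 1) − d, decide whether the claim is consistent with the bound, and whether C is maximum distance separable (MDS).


Singleton RHS = n − k + 1 = 10, slack = 0, bound satisfied, MDS.

Singleton bound: d ≤ n − k + 1.
Here n = 13, k = 4, so n − k + 1 = 10.
Given d = 10, check d ≤ 10: YES.
Slack = (n − k + 1) − d = 0.
The code is MDS (slack = 0).
Description: the claimed parameters are [13, 4, 10]_16; such a code would be MDS (meets Singleton bound).


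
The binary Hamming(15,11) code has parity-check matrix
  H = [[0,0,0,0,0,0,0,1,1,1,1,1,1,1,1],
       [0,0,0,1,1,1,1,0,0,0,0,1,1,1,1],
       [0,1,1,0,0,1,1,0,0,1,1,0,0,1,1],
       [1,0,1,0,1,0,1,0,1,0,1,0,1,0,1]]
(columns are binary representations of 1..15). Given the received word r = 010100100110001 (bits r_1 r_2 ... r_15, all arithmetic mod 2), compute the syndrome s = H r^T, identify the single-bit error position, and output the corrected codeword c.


s = (1, 1, 1, 1)^T, error position = 15, corrected codeword c = 010100100110000

Compute s = H r^T mod 2 one row at a time:
  s_1 = 0 + 0 + 1 + 1 + 0 + 0 + 0 + 1 = 3 ≡ 1 (mod 2).
  s_2 = 1 + 0 + 0 + 1 + 0 + 0 + 0 + 1 = 3 ≡ 1 (mod 2).
  s_3 = 1 + 0 + 0 + 1 + 1 + 1 + 0 + 1 = 5 ≡ 1 (mod 2).
  s_4 = 0 + 0 + 0 + 1 + 0 + 1 + 0 + 1 = 3 ≡ 1 (mod 2).
s = (1, 1, 1, 1)^T — this equals column 15 of H (binary 1111), so error is at position 15.
Correct: flip bit 15 of r = 010100100110001 to get c = 010100100110000.


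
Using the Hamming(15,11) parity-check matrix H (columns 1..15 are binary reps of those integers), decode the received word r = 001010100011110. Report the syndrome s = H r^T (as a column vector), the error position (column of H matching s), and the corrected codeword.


s = (0, 1, 0, 1)^T, error position = 5, corrected codeword c = 001000100011110

Compute s = H r^T mod 2 one row at a time:
  s_1 = 0 + 0 + 0 + 1 + 1 + 1 + 1 + 0 = 4 ≡ 0 (mod 2).
  s_2 = 0 + 1 + 0 + 1 + 1 + 1 + 1 + 0 = 5 ≡ 1 (mod 2).
  s_3 = 0 + 1 + 0 + 1 + 0 + 1 + 1 + 0 = 4 ≡ 0 (mod 2).
  s_4 = 0 + 1 + 1 + 1 + 0 + 1 + 1 + 0 = 5 ≡ 1 (mod 2).
s = (0, 1, 0, 1)^T — this equals column 5 of H (binary 0101), so error is at position 5.
Correct: flip bit 5 of r = 001010100011110 to get c = 001000100011110.


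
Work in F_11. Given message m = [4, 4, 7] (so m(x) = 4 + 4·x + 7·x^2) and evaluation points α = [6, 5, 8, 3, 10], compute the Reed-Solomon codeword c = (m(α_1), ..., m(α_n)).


c = [5, 1, 0, 2, 7]

Message polynomial: m(x) = 4 + 4·x + 7·x^2 (mod 11).
For each evaluation point α_i, compute m(α_i) mod 11:
  α_1 = 6: Horner steps 7 → 2 → 5, so m(6) = 5.
  α_2 = 5: Horner steps 7 → 6 → 1, so m(5) = 1.
  α_3 = 8: Horner steps 7 → 5 → 0, so m(8) = 0.
  α_4 = 3: Horner steps 7 → 3 → 2, so m(3) = 2.
  α_5 = 10: Horner steps 7 → 8 → 7, so m(10) = 7.
Codeword c = [5, 1, 0, 2, 7] ∈ F_11^5.


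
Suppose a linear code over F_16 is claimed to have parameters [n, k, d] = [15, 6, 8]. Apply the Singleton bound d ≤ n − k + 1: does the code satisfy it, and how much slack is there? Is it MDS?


Singleton RHS = n − k + 1 = 10, slack = 2, bound satisfied, not MDS.

Singleton bound: d ≤ n − k + 1.
Here n = 15, k = 6, so n − k + 1 = 10.
Given d = 8, check d ≤ 10: YES.
Slack = (n − k + 1) − d = 2.
The code is NOT MDS (slack = 2 > 0).
Description: the claimed parameters are [15, 6, 8]_16; such a code would be non-MDS.


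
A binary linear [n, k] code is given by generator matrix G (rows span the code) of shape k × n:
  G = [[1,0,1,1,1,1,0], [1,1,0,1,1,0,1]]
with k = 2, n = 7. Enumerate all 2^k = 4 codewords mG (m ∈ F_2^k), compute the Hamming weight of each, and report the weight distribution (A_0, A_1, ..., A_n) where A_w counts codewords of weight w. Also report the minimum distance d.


Weight distribution: A_0 = 1, A_4 = 1, A_5 = 2. Minimum distance d = 4.

Enumerate all 2^2 = 4 messages m ∈ F_2^2.
For each, compute codeword c = mG in F_2^7, then tally its weight.
  m = 00 → c = 0000000, weight = 0.
  m = 10 → c = 1011110, weight = 5.
  m = 01 → c = 1101101, weight = 5.
  m = 11 → c = 0110011, weight = 4.
Tally weights:
  weight 0: 1 codewords.
  weight 4: 1 codewords.
  weight 5: 2 codewords.
Minimum distance d = smallest w > 0 with A_w > 0 = 4.
Sanity: Σ A_w = 4 = 2^2 = 4 ✓.


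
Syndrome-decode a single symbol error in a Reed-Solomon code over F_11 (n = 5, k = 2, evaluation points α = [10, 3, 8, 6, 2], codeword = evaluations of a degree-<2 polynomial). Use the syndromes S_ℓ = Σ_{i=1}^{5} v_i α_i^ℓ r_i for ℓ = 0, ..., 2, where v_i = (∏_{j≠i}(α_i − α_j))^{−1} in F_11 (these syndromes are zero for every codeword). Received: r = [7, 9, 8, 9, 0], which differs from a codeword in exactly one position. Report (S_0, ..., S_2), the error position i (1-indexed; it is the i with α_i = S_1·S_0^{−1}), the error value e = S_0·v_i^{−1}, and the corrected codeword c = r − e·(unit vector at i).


S = (3, 9, 5), error at position 2, error magnitude e = 4, c = [7, 5, 8, 9, 0].

Step 1: column multipliers v_i = (∏_{j≠i}(α_i − α_j))^{−1} mod 11.
  i = 1 (α = 10): (10−3)(10−8)(10−6)(10−2) = 7·2·4·8 = 448 ≡ 8, so v_1 = 8^{−1} = 7 (mod 11).
  i = 2 (α = 3): (3−10)(3−8)(3−6)(3−2) = (−7)·(−5)·(−3)·1 = −105 ≡ 5, so v_2 = 5^{−1} = 9 (mod 11).
  i = 3 (α = 8): (8−10)(8−3)(8−6)(8−2) = (−2)·5·2·6 = −120 ≡ 1, so v_3 = 1^{−1} = 1 (mod 11).
  i = 4 (α = 6): (6−10)(6−3)(6−8)(6−2) = (−4)·3·(−2)·4 = 96 ≡ 8, so v_4 = 8^{−1} = 7 (mod 11).
  i = 5 (α = 2): (2−10)(2−3)(2−8)(2−6) = (−8)·(−1)·(−6)·(−4) = 192 ≡ 5, so v_5 = 5^{−1} = 9 (mod 11).
  v = [7, 9, 1, 7, 9].
Step 2: syndromes of r = [7, 9, 8, 9, 0] (all sums mod 11).
  S_0 = Σ v_i r_i = 7·7 + 9·9 + 1·8 + 7·9 + 9·0 = 201 ≡ 3.
  S_1 = Σ v_i α_i r_i = 7·10·7 + 9·3·9 + 1·8·8 + 7·6·9 + 9·2·0 = 1175 ≡ 9.
  α_i^2 mod 11 = [1, 9, 9, 3, 4].
  S_2 = Σ v_i α_i^2 r_i = 7·1·7 + 9·9·9 + 1·9·8 + 7·3·9 + 9·4·0 = 1039 ≡ 5.
  S = (3, 9, 5) ≠ 0, so r is not a codeword (an error is present).
Step 3: locate the error. For a single error e at position i, S_ℓ = v_i·e·α_i^ℓ, so α_err = S_1/S_0.
  S_0^{−1} = 3^{−1} = 4 (mod 11), so α_err = 9·4 = 36 ≡ 3 = α_2. Error position i = 2.
  Consistency check: S_2/S_1 = 5·5 = 25 ≡ 3 = α_err ✓ (single-error assumption holds).
Step 4: error magnitude e = S_0/v_2 = S_0·∏_{j≠2}(α_2 − α_j) = 3·5 = 15 ≡ 4 (mod 11).
Step 5: correct position 2: c_2 = r_2 − e = 9 − 4 ≡ 5 (mod 11). Hence c = [7, 5, 8, 9, 0].
  Check: interpolating c through the α_i gives m(x) = 1 + 5·x (degree < 2) with m(α_i) = c_i for every i, so c is indeed a codeword.


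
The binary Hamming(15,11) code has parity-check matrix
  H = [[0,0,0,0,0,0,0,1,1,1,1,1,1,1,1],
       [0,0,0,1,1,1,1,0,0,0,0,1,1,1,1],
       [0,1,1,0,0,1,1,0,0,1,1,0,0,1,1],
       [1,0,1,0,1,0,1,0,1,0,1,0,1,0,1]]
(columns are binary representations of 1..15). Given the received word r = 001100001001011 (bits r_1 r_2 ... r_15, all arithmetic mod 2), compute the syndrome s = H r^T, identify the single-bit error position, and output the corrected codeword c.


s = (0, 0, 1, 1)^T, error position = 3, corrected codeword c = 000100001001011

Compute s = H r^T mod 2 one row at a time:
  s_1 = 0 + 1 + 0 + 0 + 1 + 0 + 1 + 1 = 4 ≡ 0 (mod 2).
  s_2 = 1 + 0 + 0 + 0 + 1 + 0 + 1 + 1 = 4 ≡ 0 (mod 2).
  s_3 = 0 + 1 + 0 + 0 + 0 + 0 + 1 + 1 = 3 ≡ 1 (mod 2).
  s_4 = 0 + 1 + 0 + 0 + 1 + 0 + 0 + 1 = 3 ≡ 1 (mod 2).
s = (0, 0, 1, 1)^T — this equals column 3 of H (binary 0011), so error is at position 3.
Correct: flip bit 3 of r = 001100001001011 to get c = 000100001001011.


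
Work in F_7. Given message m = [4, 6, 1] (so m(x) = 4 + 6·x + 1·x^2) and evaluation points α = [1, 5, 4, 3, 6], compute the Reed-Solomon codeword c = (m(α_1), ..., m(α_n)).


c = [4, 3, 2, 3, 6]

Message polynomial: m(x) = 4 + 6·x + 1·x^2 (mod 7).
For each evaluation point α_i, compute m(α_i) mod 7:
  α_1 = 1: Horner steps 1 → 0 → 4, so m(1) = 4.
  α_2 = 5: Horner steps 1 → 4 → 3, so m(5) = 3.
  α_3 = 4: Horner steps 1 → 3 → 2, so m(4) = 2.
  α_4 = 3: Horner steps 1 → 2 → 3, so m(3) = 3.
  α_5 = 6: Horner steps 1 → 5 → 6, so m(6) = 6.
Codeword c = [4, 3, 2, 3, 6] ∈ F_7^5.


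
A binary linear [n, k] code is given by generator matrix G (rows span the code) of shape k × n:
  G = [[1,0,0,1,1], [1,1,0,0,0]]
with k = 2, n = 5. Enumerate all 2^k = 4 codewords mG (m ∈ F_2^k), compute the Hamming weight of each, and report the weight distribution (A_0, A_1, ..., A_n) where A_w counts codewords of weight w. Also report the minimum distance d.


Weight distribution: A_0 = 1, A_2 = 1, A_3 = 2. Minimum distance d = 2.

Enumerate all 2^2 = 4 messages m ∈ F_2^2.
For each, compute codeword c = mG in F_2^5, then tally its weight.
  m = 00 → c = 00000, weight = 0.
  m = 10 → c = 10011, weight = 3.
  m = 01 → c = 11000, weight = 2.
  m = 11 → c = 01011, weight = 3.
Tally weights:
  weight 0: 1 codewords.
  weight 2: 1 codewords.
  weight 3: 2 codewords.
Minimum distance d = smallest w > 0 with A_w > 0 = 2.
Sanity: Σ A_w = 4 = 2^2 = 4 ✓.


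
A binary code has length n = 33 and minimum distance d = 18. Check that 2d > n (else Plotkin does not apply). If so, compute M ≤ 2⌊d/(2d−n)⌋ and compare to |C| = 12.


Plotkin bound M ≤ 12; given |C| = 12 ≤ bound (satisfied).

Check applicability: 2d = 36, n = 33.
2d − n = 3 > 0, so Plotkin applies.
Compute d/(2d−n) = 18/3 ≈ 6.0000.
⌊d/(2d−n)⌋ = 6.
Plotkin bound: M ≤ 2·6 = 12.
Given |C| = 12, check: satisfied.
This |C| is at the Plotkin bound.
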